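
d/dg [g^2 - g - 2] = 2*g - 1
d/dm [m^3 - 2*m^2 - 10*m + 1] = 3*m^2 - 4*m - 10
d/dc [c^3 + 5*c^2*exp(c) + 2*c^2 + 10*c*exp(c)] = 5*c^2*exp(c) + 3*c^2 + 20*c*exp(c) + 4*c + 10*exp(c)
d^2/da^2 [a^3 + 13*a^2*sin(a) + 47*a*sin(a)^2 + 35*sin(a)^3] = -13*a^2*sin(a) + 52*a*cos(a) + 94*a*cos(2*a) + 6*a - sin(a)/4 + 94*sin(2*a) + 315*sin(3*a)/4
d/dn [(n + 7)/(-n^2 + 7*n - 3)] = (-n^2 + 7*n + (n + 7)*(2*n - 7) - 3)/(n^2 - 7*n + 3)^2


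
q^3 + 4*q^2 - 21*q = q*(q - 3)*(q + 7)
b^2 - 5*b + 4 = (b - 4)*(b - 1)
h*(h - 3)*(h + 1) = h^3 - 2*h^2 - 3*h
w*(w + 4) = w^2 + 4*w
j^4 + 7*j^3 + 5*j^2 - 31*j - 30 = (j - 2)*(j + 1)*(j + 3)*(j + 5)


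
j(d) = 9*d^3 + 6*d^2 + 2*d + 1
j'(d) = 27*d^2 + 12*d + 2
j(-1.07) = -5.30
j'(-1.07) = 20.07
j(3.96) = 661.90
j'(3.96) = 472.92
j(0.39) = 3.23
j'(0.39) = 10.79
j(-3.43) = -298.45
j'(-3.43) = 278.49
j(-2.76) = -148.04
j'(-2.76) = 174.56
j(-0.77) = -1.09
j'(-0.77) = 8.77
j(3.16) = 351.22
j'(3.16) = 309.53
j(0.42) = 3.57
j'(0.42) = 11.80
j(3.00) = 304.00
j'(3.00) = 281.00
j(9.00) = 7066.00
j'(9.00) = 2297.00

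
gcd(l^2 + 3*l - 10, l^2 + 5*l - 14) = l - 2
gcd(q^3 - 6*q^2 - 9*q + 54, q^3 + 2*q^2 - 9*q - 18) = q^2 - 9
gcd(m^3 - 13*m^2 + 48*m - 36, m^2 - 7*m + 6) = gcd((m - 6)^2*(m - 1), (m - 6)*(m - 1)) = m^2 - 7*m + 6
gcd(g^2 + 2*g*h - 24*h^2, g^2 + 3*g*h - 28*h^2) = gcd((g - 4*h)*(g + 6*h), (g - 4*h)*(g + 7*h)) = g - 4*h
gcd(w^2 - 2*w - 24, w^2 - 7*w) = 1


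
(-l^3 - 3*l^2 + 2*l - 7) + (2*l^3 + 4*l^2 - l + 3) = l^3 + l^2 + l - 4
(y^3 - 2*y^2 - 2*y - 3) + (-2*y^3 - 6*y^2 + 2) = -y^3 - 8*y^2 - 2*y - 1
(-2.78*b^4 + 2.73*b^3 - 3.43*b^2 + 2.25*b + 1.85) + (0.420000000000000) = -2.78*b^4 + 2.73*b^3 - 3.43*b^2 + 2.25*b + 2.27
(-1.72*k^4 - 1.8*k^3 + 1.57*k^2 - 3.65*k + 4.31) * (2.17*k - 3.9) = -3.7324*k^5 + 2.802*k^4 + 10.4269*k^3 - 14.0435*k^2 + 23.5877*k - 16.809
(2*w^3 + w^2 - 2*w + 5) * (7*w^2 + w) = 14*w^5 + 9*w^4 - 13*w^3 + 33*w^2 + 5*w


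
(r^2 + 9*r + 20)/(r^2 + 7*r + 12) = (r + 5)/(r + 3)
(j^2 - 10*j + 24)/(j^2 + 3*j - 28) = (j - 6)/(j + 7)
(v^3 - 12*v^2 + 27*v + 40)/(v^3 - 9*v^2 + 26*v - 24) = (v^3 - 12*v^2 + 27*v + 40)/(v^3 - 9*v^2 + 26*v - 24)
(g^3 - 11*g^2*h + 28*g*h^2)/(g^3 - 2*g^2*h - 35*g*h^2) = (g - 4*h)/(g + 5*h)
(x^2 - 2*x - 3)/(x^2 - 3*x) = (x + 1)/x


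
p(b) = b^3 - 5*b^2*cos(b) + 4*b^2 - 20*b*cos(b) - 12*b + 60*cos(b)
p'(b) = 5*b^2*sin(b) + 3*b^2 + 20*b*sin(b) - 10*b*cos(b) + 8*b - 60*sin(b) - 20*cos(b) - 12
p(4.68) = 138.59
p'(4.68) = -49.73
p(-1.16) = 48.28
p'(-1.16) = 49.51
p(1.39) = -2.21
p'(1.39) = -23.35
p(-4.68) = 39.84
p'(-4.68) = -28.67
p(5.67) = 67.71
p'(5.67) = -56.15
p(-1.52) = 27.97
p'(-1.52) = 61.27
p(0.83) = 20.33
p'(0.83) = -51.88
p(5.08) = 112.04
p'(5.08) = -78.62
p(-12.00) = -1362.42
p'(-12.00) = 633.75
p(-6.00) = 0.00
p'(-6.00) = 86.41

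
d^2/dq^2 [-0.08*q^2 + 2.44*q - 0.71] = -0.160000000000000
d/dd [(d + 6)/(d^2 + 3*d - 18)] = -1/(d^2 - 6*d + 9)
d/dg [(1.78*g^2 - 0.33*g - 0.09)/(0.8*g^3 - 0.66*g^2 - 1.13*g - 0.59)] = (-1.424*g^4 + 0.528*g^3 - 2.0132*g^2 - 2.2192*g + 0.093)/(0.64*g^6 - 1.056*g^5 - 1.3724*g^4 + 0.5476*g^3 + 2.0557*g^2 + 1.3334*g + 0.3481)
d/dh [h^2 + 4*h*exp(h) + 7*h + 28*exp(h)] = 4*h*exp(h) + 2*h + 32*exp(h) + 7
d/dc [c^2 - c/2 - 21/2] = 2*c - 1/2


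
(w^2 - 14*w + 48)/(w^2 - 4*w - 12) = (w - 8)/(w + 2)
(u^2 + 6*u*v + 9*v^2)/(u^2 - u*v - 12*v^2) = (u + 3*v)/(u - 4*v)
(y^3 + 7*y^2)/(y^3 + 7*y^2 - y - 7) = y^2/(y^2 - 1)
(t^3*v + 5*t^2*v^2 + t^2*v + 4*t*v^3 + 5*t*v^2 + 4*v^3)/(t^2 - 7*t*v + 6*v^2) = v*(t^3 + 5*t^2*v + t^2 + 4*t*v^2 + 5*t*v + 4*v^2)/(t^2 - 7*t*v + 6*v^2)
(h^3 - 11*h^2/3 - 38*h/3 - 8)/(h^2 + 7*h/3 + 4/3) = h - 6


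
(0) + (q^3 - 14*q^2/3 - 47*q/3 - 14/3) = q^3 - 14*q^2/3 - 47*q/3 - 14/3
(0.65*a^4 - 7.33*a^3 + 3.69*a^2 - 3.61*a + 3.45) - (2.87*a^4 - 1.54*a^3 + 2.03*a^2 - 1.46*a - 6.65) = -2.22*a^4 - 5.79*a^3 + 1.66*a^2 - 2.15*a + 10.1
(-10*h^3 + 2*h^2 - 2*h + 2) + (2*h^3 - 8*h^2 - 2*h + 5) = -8*h^3 - 6*h^2 - 4*h + 7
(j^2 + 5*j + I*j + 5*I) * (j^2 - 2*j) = j^4 + 3*j^3 + I*j^3 - 10*j^2 + 3*I*j^2 - 10*I*j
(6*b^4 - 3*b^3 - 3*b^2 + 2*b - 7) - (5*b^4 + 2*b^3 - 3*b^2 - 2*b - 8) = b^4 - 5*b^3 + 4*b + 1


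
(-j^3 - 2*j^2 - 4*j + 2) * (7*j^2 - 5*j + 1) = -7*j^5 - 9*j^4 - 19*j^3 + 32*j^2 - 14*j + 2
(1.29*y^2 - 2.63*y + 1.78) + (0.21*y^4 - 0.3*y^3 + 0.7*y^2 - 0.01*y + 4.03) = 0.21*y^4 - 0.3*y^3 + 1.99*y^2 - 2.64*y + 5.81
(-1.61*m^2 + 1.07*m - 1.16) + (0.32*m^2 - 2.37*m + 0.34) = -1.29*m^2 - 1.3*m - 0.82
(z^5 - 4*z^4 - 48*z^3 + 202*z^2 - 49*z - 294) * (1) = z^5 - 4*z^4 - 48*z^3 + 202*z^2 - 49*z - 294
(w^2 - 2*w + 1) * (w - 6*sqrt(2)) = w^3 - 6*sqrt(2)*w^2 - 2*w^2 + w + 12*sqrt(2)*w - 6*sqrt(2)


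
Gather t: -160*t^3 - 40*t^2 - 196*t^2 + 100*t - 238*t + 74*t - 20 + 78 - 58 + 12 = -160*t^3 - 236*t^2 - 64*t + 12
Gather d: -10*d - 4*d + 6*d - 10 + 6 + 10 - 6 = -8*d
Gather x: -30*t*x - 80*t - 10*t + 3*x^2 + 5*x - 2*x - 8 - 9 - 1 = -90*t + 3*x^2 + x*(3 - 30*t) - 18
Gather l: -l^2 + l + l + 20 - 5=-l^2 + 2*l + 15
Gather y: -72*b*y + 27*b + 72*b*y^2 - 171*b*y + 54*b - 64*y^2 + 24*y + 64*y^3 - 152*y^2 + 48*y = 81*b + 64*y^3 + y^2*(72*b - 216) + y*(72 - 243*b)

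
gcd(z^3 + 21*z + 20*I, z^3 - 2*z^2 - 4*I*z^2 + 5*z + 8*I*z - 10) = z^2 - 4*I*z + 5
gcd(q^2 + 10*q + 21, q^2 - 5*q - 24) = q + 3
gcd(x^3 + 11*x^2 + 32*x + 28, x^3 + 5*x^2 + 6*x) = x + 2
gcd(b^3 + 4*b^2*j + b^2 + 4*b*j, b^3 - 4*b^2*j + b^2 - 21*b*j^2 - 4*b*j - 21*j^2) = b + 1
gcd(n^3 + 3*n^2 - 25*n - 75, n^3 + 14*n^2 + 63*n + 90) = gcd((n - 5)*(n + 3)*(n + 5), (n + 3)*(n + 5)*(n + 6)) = n^2 + 8*n + 15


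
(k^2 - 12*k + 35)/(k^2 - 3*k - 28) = (k - 5)/(k + 4)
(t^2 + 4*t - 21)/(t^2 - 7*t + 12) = (t + 7)/(t - 4)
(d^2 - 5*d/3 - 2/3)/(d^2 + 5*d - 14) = (d + 1/3)/(d + 7)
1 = 1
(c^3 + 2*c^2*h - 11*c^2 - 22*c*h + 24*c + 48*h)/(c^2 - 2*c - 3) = (c^2 + 2*c*h - 8*c - 16*h)/(c + 1)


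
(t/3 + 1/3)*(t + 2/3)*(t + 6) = t^3/3 + 23*t^2/9 + 32*t/9 + 4/3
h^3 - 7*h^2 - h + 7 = (h - 7)*(h - 1)*(h + 1)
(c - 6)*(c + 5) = c^2 - c - 30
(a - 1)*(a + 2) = a^2 + a - 2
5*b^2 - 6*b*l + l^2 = (-5*b + l)*(-b + l)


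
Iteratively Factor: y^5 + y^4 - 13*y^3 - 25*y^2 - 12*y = (y + 3)*(y^4 - 2*y^3 - 7*y^2 - 4*y) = (y + 1)*(y + 3)*(y^3 - 3*y^2 - 4*y) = y*(y + 1)*(y + 3)*(y^2 - 3*y - 4) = y*(y + 1)^2*(y + 3)*(y - 4)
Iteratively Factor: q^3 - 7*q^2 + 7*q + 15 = (q - 5)*(q^2 - 2*q - 3) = (q - 5)*(q - 3)*(q + 1)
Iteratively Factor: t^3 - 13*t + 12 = (t - 3)*(t^2 + 3*t - 4) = (t - 3)*(t - 1)*(t + 4)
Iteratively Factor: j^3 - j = (j + 1)*(j^2 - j) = (j - 1)*(j + 1)*(j)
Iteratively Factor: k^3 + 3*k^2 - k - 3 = (k + 3)*(k^2 - 1) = (k + 1)*(k + 3)*(k - 1)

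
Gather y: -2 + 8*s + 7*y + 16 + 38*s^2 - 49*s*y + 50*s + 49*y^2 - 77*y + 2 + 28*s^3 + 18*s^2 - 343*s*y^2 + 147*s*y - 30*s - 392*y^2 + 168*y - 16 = 28*s^3 + 56*s^2 + 28*s + y^2*(-343*s - 343) + y*(98*s + 98)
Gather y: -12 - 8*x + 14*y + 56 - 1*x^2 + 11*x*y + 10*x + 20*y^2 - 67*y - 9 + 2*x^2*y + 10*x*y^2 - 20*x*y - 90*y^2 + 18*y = -x^2 + 2*x + y^2*(10*x - 70) + y*(2*x^2 - 9*x - 35) + 35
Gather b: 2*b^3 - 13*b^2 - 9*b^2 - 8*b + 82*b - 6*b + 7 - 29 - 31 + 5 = 2*b^3 - 22*b^2 + 68*b - 48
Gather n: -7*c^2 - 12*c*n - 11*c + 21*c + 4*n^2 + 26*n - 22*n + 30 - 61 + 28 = -7*c^2 + 10*c + 4*n^2 + n*(4 - 12*c) - 3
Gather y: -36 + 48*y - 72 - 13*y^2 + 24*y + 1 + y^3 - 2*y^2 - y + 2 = y^3 - 15*y^2 + 71*y - 105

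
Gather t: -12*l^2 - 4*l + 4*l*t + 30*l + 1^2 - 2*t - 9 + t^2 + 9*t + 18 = -12*l^2 + 26*l + t^2 + t*(4*l + 7) + 10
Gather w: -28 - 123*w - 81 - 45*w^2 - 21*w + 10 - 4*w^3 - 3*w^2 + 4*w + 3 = -4*w^3 - 48*w^2 - 140*w - 96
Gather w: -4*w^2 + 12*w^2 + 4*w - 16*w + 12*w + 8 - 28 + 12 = 8*w^2 - 8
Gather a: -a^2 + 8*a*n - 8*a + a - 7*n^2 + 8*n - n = -a^2 + a*(8*n - 7) - 7*n^2 + 7*n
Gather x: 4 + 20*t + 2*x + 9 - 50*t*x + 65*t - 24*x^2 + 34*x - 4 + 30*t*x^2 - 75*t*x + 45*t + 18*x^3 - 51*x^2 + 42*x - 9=130*t + 18*x^3 + x^2*(30*t - 75) + x*(78 - 125*t)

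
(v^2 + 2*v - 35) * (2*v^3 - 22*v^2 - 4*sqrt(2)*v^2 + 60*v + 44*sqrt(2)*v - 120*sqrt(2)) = 2*v^5 - 18*v^4 - 4*sqrt(2)*v^4 - 54*v^3 + 36*sqrt(2)*v^3 + 108*sqrt(2)*v^2 + 890*v^2 - 1780*sqrt(2)*v - 2100*v + 4200*sqrt(2)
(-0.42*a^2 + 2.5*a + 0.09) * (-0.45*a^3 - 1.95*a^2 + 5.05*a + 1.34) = 0.189*a^5 - 0.306*a^4 - 7.0365*a^3 + 11.8867*a^2 + 3.8045*a + 0.1206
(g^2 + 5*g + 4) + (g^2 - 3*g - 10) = 2*g^2 + 2*g - 6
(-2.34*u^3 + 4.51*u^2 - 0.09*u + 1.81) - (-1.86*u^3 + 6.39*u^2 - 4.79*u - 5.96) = -0.48*u^3 - 1.88*u^2 + 4.7*u + 7.77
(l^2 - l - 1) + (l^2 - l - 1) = 2*l^2 - 2*l - 2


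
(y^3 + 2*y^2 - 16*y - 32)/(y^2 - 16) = y + 2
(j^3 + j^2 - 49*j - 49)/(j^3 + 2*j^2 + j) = (j^2 - 49)/(j*(j + 1))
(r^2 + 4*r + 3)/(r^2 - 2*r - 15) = (r + 1)/(r - 5)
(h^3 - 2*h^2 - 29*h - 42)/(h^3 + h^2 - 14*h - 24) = (h - 7)/(h - 4)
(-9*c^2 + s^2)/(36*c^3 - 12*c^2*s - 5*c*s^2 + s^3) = (-3*c + s)/(12*c^2 - 8*c*s + s^2)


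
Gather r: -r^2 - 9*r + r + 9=-r^2 - 8*r + 9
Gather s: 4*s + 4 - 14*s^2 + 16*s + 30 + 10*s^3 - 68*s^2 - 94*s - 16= 10*s^3 - 82*s^2 - 74*s + 18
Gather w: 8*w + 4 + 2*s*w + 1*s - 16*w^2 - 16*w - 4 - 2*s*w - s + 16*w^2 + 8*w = 0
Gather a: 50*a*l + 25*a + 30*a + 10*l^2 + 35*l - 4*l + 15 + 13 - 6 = a*(50*l + 55) + 10*l^2 + 31*l + 22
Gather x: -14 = -14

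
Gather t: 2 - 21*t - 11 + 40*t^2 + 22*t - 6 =40*t^2 + t - 15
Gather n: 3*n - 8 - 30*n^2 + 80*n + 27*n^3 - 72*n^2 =27*n^3 - 102*n^2 + 83*n - 8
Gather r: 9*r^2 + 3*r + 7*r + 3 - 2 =9*r^2 + 10*r + 1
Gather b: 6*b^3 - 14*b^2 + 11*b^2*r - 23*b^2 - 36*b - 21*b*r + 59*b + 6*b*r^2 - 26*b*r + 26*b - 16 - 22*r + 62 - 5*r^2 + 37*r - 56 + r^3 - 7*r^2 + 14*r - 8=6*b^3 + b^2*(11*r - 37) + b*(6*r^2 - 47*r + 49) + r^3 - 12*r^2 + 29*r - 18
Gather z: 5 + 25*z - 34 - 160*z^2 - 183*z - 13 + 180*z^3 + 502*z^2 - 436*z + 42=180*z^3 + 342*z^2 - 594*z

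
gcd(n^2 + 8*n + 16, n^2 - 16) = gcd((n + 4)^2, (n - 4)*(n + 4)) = n + 4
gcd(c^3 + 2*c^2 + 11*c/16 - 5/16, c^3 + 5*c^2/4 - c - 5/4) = c^2 + 9*c/4 + 5/4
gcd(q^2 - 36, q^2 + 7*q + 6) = q + 6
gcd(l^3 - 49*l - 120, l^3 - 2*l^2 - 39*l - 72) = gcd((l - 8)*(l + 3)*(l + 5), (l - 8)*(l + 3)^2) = l^2 - 5*l - 24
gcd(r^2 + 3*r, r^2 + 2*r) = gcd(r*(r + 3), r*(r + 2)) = r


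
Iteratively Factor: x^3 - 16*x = (x + 4)*(x^2 - 4*x) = (x - 4)*(x + 4)*(x)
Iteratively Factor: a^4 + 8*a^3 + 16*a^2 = (a)*(a^3 + 8*a^2 + 16*a) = a^2*(a^2 + 8*a + 16) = a^2*(a + 4)*(a + 4)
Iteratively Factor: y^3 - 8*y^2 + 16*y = (y - 4)*(y^2 - 4*y) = (y - 4)^2*(y)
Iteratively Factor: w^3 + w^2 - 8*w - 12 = (w - 3)*(w^2 + 4*w + 4) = (w - 3)*(w + 2)*(w + 2)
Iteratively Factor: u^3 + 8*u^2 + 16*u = (u + 4)*(u^2 + 4*u) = u*(u + 4)*(u + 4)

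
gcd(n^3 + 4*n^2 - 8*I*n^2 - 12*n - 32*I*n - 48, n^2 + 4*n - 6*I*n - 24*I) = n^2 + n*(4 - 6*I) - 24*I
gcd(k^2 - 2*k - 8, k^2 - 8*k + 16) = k - 4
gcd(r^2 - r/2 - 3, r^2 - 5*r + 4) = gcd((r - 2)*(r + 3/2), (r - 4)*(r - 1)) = 1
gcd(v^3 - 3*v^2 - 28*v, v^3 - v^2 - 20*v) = v^2 + 4*v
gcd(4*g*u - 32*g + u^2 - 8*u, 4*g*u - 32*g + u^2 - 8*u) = 4*g*u - 32*g + u^2 - 8*u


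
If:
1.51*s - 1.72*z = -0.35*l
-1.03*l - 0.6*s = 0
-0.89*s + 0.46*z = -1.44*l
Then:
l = 0.00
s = 0.00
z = 0.00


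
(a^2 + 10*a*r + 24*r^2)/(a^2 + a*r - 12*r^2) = (-a - 6*r)/(-a + 3*r)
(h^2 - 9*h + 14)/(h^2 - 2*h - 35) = (h - 2)/(h + 5)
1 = 1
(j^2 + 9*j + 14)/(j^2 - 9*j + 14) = (j^2 + 9*j + 14)/(j^2 - 9*j + 14)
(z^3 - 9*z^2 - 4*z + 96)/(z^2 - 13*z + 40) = (z^2 - z - 12)/(z - 5)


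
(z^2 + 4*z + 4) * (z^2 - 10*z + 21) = z^4 - 6*z^3 - 15*z^2 + 44*z + 84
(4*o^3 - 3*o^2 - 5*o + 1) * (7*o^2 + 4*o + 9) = 28*o^5 - 5*o^4 - 11*o^3 - 40*o^2 - 41*o + 9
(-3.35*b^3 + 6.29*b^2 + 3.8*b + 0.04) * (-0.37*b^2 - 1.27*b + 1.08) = 1.2395*b^5 + 1.9272*b^4 - 13.0123*b^3 + 1.9524*b^2 + 4.0532*b + 0.0432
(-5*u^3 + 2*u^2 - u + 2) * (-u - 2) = 5*u^4 + 8*u^3 - 3*u^2 - 4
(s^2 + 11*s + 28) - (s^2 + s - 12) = 10*s + 40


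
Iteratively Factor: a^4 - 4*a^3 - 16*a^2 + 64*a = (a - 4)*(a^3 - 16*a) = (a - 4)^2*(a^2 + 4*a) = a*(a - 4)^2*(a + 4)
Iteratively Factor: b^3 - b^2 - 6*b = (b - 3)*(b^2 + 2*b) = (b - 3)*(b + 2)*(b)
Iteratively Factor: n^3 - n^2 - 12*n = (n)*(n^2 - n - 12) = n*(n + 3)*(n - 4)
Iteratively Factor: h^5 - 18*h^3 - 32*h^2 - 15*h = (h)*(h^4 - 18*h^2 - 32*h - 15) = h*(h + 1)*(h^3 - h^2 - 17*h - 15) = h*(h - 5)*(h + 1)*(h^2 + 4*h + 3) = h*(h - 5)*(h + 1)*(h + 3)*(h + 1)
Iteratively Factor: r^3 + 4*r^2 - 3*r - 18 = (r + 3)*(r^2 + r - 6) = (r + 3)^2*(r - 2)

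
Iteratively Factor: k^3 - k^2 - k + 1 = (k - 1)*(k^2 - 1) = (k - 1)^2*(k + 1)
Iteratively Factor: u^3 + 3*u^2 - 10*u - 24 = (u - 3)*(u^2 + 6*u + 8) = (u - 3)*(u + 2)*(u + 4)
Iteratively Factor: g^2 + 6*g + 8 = (g + 4)*(g + 2)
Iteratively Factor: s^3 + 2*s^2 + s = (s + 1)*(s^2 + s) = (s + 1)^2*(s)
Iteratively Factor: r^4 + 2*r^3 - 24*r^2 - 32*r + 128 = (r - 4)*(r^3 + 6*r^2 - 32) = (r - 4)*(r + 4)*(r^2 + 2*r - 8) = (r - 4)*(r + 4)^2*(r - 2)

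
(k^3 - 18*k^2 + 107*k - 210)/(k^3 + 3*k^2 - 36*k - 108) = (k^2 - 12*k + 35)/(k^2 + 9*k + 18)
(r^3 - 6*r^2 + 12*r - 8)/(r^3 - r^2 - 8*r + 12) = (r - 2)/(r + 3)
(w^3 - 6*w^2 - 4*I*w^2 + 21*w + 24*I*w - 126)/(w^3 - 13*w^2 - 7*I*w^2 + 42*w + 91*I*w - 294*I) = (w + 3*I)/(w - 7)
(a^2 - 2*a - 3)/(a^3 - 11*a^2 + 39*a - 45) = (a + 1)/(a^2 - 8*a + 15)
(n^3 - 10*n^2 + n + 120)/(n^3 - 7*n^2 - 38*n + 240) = (n + 3)/(n + 6)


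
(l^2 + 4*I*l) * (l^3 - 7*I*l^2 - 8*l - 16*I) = l^5 - 3*I*l^4 + 20*l^3 - 48*I*l^2 + 64*l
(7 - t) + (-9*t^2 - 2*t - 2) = -9*t^2 - 3*t + 5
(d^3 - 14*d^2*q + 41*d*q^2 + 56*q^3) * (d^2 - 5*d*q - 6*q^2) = d^5 - 19*d^4*q + 105*d^3*q^2 - 65*d^2*q^3 - 526*d*q^4 - 336*q^5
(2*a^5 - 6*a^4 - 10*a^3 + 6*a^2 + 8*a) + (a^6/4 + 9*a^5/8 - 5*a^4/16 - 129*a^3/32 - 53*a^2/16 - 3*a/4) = a^6/4 + 25*a^5/8 - 101*a^4/16 - 449*a^3/32 + 43*a^2/16 + 29*a/4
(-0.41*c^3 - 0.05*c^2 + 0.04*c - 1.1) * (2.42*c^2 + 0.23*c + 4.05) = -0.9922*c^5 - 0.2153*c^4 - 1.5752*c^3 - 2.8553*c^2 - 0.0910000000000001*c - 4.455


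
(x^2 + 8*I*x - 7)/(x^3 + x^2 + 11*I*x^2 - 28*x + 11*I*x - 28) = (x + I)/(x^2 + x*(1 + 4*I) + 4*I)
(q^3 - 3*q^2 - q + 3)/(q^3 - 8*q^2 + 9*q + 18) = (q - 1)/(q - 6)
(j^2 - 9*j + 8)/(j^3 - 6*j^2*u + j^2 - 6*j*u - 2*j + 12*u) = (8 - j)/(-j^2 + 6*j*u - 2*j + 12*u)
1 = 1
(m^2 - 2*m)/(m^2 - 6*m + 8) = m/(m - 4)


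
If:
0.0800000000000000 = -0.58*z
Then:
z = -0.14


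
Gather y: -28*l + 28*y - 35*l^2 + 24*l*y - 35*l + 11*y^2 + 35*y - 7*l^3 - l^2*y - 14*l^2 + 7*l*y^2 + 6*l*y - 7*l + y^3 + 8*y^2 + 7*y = -7*l^3 - 49*l^2 - 70*l + y^3 + y^2*(7*l + 19) + y*(-l^2 + 30*l + 70)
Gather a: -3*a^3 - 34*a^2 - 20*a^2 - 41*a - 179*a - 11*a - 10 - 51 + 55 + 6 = -3*a^3 - 54*a^2 - 231*a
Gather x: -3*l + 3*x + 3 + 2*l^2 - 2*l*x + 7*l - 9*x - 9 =2*l^2 + 4*l + x*(-2*l - 6) - 6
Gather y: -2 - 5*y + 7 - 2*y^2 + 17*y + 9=-2*y^2 + 12*y + 14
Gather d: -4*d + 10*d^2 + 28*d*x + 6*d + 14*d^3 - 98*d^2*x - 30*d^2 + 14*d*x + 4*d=14*d^3 + d^2*(-98*x - 20) + d*(42*x + 6)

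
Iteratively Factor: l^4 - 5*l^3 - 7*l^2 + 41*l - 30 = (l - 5)*(l^3 - 7*l + 6) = (l - 5)*(l - 2)*(l^2 + 2*l - 3) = (l - 5)*(l - 2)*(l + 3)*(l - 1)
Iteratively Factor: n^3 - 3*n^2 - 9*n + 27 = (n - 3)*(n^2 - 9) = (n - 3)^2*(n + 3)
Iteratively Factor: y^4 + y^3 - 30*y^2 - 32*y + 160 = (y + 4)*(y^3 - 3*y^2 - 18*y + 40) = (y - 2)*(y + 4)*(y^2 - y - 20) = (y - 2)*(y + 4)^2*(y - 5)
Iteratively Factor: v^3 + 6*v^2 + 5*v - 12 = (v + 4)*(v^2 + 2*v - 3) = (v + 3)*(v + 4)*(v - 1)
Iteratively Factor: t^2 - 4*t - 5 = (t + 1)*(t - 5)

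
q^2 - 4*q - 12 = (q - 6)*(q + 2)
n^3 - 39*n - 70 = (n - 7)*(n + 2)*(n + 5)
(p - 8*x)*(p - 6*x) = p^2 - 14*p*x + 48*x^2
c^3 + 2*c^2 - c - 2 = (c - 1)*(c + 1)*(c + 2)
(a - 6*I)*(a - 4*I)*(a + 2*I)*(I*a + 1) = I*a^4 + 9*a^3 - 12*I*a^2 + 44*a - 48*I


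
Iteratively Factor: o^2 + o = (o)*(o + 1)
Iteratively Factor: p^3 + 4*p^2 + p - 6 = (p - 1)*(p^2 + 5*p + 6) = (p - 1)*(p + 3)*(p + 2)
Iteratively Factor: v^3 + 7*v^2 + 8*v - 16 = (v - 1)*(v^2 + 8*v + 16) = (v - 1)*(v + 4)*(v + 4)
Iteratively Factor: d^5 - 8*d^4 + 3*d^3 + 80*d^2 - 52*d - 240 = (d - 4)*(d^4 - 4*d^3 - 13*d^2 + 28*d + 60) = (d - 4)*(d + 2)*(d^3 - 6*d^2 - d + 30) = (d - 4)*(d + 2)^2*(d^2 - 8*d + 15) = (d - 4)*(d - 3)*(d + 2)^2*(d - 5)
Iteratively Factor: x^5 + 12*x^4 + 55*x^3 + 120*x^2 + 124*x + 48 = (x + 4)*(x^4 + 8*x^3 + 23*x^2 + 28*x + 12) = (x + 3)*(x + 4)*(x^3 + 5*x^2 + 8*x + 4) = (x + 2)*(x + 3)*(x + 4)*(x^2 + 3*x + 2) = (x + 1)*(x + 2)*(x + 3)*(x + 4)*(x + 2)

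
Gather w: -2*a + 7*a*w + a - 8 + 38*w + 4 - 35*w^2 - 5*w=-a - 35*w^2 + w*(7*a + 33) - 4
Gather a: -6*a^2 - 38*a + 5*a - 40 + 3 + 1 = -6*a^2 - 33*a - 36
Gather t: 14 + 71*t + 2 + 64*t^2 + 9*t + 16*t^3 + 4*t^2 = 16*t^3 + 68*t^2 + 80*t + 16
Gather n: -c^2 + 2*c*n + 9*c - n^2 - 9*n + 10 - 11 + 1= -c^2 + 9*c - n^2 + n*(2*c - 9)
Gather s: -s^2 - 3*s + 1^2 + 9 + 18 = -s^2 - 3*s + 28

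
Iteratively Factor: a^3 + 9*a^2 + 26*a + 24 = (a + 4)*(a^2 + 5*a + 6) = (a + 2)*(a + 4)*(a + 3)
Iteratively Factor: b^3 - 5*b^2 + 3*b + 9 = (b + 1)*(b^2 - 6*b + 9) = (b - 3)*(b + 1)*(b - 3)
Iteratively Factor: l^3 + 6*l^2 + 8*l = (l + 2)*(l^2 + 4*l) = l*(l + 2)*(l + 4)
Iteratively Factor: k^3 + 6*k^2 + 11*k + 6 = (k + 3)*(k^2 + 3*k + 2) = (k + 2)*(k + 3)*(k + 1)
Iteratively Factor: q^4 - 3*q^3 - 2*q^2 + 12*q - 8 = (q + 2)*(q^3 - 5*q^2 + 8*q - 4) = (q - 2)*(q + 2)*(q^2 - 3*q + 2) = (q - 2)*(q - 1)*(q + 2)*(q - 2)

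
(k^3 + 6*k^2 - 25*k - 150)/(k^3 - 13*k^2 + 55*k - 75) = (k^2 + 11*k + 30)/(k^2 - 8*k + 15)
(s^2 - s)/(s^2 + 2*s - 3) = s/(s + 3)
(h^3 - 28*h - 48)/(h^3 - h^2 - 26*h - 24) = (h + 2)/(h + 1)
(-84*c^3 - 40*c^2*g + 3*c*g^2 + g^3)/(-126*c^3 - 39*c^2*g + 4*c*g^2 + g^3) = (2*c + g)/(3*c + g)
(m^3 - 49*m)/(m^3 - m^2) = (m^2 - 49)/(m*(m - 1))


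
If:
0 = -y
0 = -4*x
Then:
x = 0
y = 0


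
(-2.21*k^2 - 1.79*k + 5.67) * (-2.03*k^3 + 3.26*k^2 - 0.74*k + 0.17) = 4.4863*k^5 - 3.5709*k^4 - 15.7101*k^3 + 19.4331*k^2 - 4.5001*k + 0.9639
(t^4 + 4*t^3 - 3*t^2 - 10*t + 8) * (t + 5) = t^5 + 9*t^4 + 17*t^3 - 25*t^2 - 42*t + 40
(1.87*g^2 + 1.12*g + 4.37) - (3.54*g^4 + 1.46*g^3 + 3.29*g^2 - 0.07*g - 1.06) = -3.54*g^4 - 1.46*g^3 - 1.42*g^2 + 1.19*g + 5.43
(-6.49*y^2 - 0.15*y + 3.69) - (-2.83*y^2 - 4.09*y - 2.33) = -3.66*y^2 + 3.94*y + 6.02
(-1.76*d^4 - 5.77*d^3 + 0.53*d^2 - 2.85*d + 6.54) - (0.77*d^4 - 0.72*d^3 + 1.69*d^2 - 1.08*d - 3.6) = -2.53*d^4 - 5.05*d^3 - 1.16*d^2 - 1.77*d + 10.14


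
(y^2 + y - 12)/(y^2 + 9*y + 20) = (y - 3)/(y + 5)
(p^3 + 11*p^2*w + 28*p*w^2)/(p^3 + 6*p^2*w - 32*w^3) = p*(p + 7*w)/(p^2 + 2*p*w - 8*w^2)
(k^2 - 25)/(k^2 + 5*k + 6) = (k^2 - 25)/(k^2 + 5*k + 6)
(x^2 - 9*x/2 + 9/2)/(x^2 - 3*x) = (x - 3/2)/x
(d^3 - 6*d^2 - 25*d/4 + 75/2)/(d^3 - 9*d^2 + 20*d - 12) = (d^2 - 25/4)/(d^2 - 3*d + 2)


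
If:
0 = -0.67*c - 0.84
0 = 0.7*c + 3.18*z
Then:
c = -1.25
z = 0.28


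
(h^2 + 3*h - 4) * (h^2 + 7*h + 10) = h^4 + 10*h^3 + 27*h^2 + 2*h - 40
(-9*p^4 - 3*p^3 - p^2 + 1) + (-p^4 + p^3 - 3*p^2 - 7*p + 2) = -10*p^4 - 2*p^3 - 4*p^2 - 7*p + 3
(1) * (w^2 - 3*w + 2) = w^2 - 3*w + 2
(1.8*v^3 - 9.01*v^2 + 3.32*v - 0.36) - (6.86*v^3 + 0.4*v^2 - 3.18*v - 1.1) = -5.06*v^3 - 9.41*v^2 + 6.5*v + 0.74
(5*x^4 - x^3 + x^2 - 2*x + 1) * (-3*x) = -15*x^5 + 3*x^4 - 3*x^3 + 6*x^2 - 3*x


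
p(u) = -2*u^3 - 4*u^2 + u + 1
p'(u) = -6*u^2 - 8*u + 1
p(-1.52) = -2.74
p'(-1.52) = -0.70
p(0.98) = -3.74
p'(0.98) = -12.60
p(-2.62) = 6.89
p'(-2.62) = -19.23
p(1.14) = -6.02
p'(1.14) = -15.92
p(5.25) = -393.41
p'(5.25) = -206.38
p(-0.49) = -0.22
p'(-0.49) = 3.48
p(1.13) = -5.86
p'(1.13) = -15.70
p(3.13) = -96.39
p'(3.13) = -82.82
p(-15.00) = 5836.00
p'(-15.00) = -1229.00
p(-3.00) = 16.00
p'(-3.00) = -29.00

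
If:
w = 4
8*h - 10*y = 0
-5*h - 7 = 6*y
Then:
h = -5/7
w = 4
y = -4/7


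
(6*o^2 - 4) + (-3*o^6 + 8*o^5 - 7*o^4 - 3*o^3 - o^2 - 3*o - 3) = -3*o^6 + 8*o^5 - 7*o^4 - 3*o^3 + 5*o^2 - 3*o - 7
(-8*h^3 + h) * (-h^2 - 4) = 8*h^5 + 31*h^3 - 4*h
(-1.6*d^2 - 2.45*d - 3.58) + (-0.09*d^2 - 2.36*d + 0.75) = -1.69*d^2 - 4.81*d - 2.83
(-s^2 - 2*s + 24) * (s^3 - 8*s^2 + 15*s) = -s^5 + 6*s^4 + 25*s^3 - 222*s^2 + 360*s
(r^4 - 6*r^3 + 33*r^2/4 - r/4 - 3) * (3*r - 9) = 3*r^5 - 27*r^4 + 315*r^3/4 - 75*r^2 - 27*r/4 + 27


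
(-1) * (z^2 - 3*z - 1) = -z^2 + 3*z + 1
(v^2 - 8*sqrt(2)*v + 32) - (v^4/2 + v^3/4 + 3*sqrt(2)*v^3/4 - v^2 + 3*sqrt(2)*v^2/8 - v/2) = -v^4/2 - 3*sqrt(2)*v^3/4 - v^3/4 - 3*sqrt(2)*v^2/8 + 2*v^2 - 8*sqrt(2)*v + v/2 + 32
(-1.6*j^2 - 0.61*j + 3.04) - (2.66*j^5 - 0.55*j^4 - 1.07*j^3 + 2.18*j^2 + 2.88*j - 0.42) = -2.66*j^5 + 0.55*j^4 + 1.07*j^3 - 3.78*j^2 - 3.49*j + 3.46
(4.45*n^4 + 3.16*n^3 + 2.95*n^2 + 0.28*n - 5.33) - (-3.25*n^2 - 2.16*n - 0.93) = 4.45*n^4 + 3.16*n^3 + 6.2*n^2 + 2.44*n - 4.4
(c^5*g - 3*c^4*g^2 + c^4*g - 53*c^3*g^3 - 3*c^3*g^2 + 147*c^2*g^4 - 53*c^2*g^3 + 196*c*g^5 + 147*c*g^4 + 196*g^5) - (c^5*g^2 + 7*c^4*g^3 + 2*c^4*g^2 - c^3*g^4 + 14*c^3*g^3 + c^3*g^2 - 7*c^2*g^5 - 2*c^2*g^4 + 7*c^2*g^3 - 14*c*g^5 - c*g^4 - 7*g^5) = -c^5*g^2 + c^5*g - 7*c^4*g^3 - 5*c^4*g^2 + c^4*g + c^3*g^4 - 67*c^3*g^3 - 4*c^3*g^2 + 7*c^2*g^5 + 149*c^2*g^4 - 60*c^2*g^3 + 210*c*g^5 + 148*c*g^4 + 203*g^5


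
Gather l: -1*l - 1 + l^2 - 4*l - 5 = l^2 - 5*l - 6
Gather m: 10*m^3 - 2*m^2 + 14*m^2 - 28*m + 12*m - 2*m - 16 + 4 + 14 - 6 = 10*m^3 + 12*m^2 - 18*m - 4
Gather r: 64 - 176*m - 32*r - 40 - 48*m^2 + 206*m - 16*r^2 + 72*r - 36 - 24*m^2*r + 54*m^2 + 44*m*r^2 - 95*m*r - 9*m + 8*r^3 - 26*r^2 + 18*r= 6*m^2 + 21*m + 8*r^3 + r^2*(44*m - 42) + r*(-24*m^2 - 95*m + 58) - 12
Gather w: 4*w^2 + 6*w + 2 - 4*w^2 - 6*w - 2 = 0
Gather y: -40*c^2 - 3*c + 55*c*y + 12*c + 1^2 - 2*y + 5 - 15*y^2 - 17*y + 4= -40*c^2 + 9*c - 15*y^2 + y*(55*c - 19) + 10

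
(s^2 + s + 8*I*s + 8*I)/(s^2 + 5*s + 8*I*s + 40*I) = (s + 1)/(s + 5)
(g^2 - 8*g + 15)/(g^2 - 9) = (g - 5)/(g + 3)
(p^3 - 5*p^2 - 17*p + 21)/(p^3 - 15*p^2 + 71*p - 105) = (p^2 + 2*p - 3)/(p^2 - 8*p + 15)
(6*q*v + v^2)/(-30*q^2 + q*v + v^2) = -v/(5*q - v)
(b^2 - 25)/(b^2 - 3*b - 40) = (b - 5)/(b - 8)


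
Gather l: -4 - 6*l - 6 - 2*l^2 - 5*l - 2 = -2*l^2 - 11*l - 12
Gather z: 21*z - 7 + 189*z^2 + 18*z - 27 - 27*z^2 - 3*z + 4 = 162*z^2 + 36*z - 30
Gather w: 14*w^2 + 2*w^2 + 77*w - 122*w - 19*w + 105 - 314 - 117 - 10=16*w^2 - 64*w - 336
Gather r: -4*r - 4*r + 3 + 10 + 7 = 20 - 8*r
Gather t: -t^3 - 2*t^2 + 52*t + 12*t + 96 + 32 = -t^3 - 2*t^2 + 64*t + 128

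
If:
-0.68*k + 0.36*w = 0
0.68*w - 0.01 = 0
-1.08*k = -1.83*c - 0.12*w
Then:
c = 0.00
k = 0.01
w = 0.01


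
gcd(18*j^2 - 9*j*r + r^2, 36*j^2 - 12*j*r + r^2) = -6*j + r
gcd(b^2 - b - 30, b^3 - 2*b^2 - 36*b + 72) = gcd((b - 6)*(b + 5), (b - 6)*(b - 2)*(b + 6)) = b - 6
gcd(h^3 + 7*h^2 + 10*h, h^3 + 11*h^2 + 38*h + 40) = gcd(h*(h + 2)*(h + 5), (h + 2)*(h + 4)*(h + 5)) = h^2 + 7*h + 10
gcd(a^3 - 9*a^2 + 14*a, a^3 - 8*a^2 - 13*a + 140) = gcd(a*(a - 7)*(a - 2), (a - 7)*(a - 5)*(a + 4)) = a - 7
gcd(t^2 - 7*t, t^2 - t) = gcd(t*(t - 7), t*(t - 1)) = t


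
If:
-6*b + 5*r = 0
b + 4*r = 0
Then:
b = 0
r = 0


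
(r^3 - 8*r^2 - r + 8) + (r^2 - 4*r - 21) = r^3 - 7*r^2 - 5*r - 13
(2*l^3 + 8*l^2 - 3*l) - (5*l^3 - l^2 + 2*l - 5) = -3*l^3 + 9*l^2 - 5*l + 5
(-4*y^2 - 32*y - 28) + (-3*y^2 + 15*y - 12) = -7*y^2 - 17*y - 40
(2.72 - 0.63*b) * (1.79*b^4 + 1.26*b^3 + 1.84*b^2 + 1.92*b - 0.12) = -1.1277*b^5 + 4.075*b^4 + 2.268*b^3 + 3.7952*b^2 + 5.298*b - 0.3264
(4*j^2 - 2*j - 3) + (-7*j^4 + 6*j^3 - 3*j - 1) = -7*j^4 + 6*j^3 + 4*j^2 - 5*j - 4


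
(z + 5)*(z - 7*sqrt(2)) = z^2 - 7*sqrt(2)*z + 5*z - 35*sqrt(2)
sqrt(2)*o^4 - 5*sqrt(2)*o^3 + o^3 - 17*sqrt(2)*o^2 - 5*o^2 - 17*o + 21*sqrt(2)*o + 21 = (o - 7)*(o - 1)*(o + 3)*(sqrt(2)*o + 1)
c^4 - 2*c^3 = c^3*(c - 2)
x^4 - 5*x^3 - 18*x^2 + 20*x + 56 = (x - 7)*(x - 2)*(x + 2)^2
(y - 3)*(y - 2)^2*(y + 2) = y^4 - 5*y^3 + 2*y^2 + 20*y - 24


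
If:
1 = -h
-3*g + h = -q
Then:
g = q/3 - 1/3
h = -1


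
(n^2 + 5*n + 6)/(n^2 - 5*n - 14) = (n + 3)/(n - 7)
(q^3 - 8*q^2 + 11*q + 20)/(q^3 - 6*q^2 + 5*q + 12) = (q - 5)/(q - 3)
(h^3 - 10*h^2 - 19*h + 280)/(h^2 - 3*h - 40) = h - 7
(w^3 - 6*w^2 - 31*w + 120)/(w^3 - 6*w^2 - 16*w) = (w^2 + 2*w - 15)/(w*(w + 2))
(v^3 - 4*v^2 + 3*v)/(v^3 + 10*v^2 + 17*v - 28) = v*(v - 3)/(v^2 + 11*v + 28)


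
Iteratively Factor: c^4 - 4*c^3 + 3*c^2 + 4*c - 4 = (c + 1)*(c^3 - 5*c^2 + 8*c - 4) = (c - 2)*(c + 1)*(c^2 - 3*c + 2) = (c - 2)*(c - 1)*(c + 1)*(c - 2)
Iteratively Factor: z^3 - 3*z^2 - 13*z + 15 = (z - 5)*(z^2 + 2*z - 3) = (z - 5)*(z + 3)*(z - 1)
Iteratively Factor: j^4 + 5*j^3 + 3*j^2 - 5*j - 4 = (j + 1)*(j^3 + 4*j^2 - j - 4) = (j + 1)*(j + 4)*(j^2 - 1) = (j - 1)*(j + 1)*(j + 4)*(j + 1)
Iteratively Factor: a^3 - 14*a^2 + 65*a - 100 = (a - 4)*(a^2 - 10*a + 25) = (a - 5)*(a - 4)*(a - 5)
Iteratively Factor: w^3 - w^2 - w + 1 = (w + 1)*(w^2 - 2*w + 1) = (w - 1)*(w + 1)*(w - 1)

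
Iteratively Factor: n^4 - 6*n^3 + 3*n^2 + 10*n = (n - 5)*(n^3 - n^2 - 2*n) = n*(n - 5)*(n^2 - n - 2) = n*(n - 5)*(n + 1)*(n - 2)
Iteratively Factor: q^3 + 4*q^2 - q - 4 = (q + 4)*(q^2 - 1) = (q + 1)*(q + 4)*(q - 1)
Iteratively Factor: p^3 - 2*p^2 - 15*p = (p - 5)*(p^2 + 3*p) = p*(p - 5)*(p + 3)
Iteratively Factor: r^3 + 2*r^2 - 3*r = (r)*(r^2 + 2*r - 3) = r*(r + 3)*(r - 1)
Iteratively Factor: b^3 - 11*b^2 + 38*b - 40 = (b - 5)*(b^2 - 6*b + 8) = (b - 5)*(b - 4)*(b - 2)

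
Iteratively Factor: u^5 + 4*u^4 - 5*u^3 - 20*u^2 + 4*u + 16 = (u - 1)*(u^4 + 5*u^3 - 20*u - 16) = (u - 1)*(u + 1)*(u^3 + 4*u^2 - 4*u - 16) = (u - 2)*(u - 1)*(u + 1)*(u^2 + 6*u + 8) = (u - 2)*(u - 1)*(u + 1)*(u + 2)*(u + 4)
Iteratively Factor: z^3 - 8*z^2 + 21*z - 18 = (z - 3)*(z^2 - 5*z + 6) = (z - 3)*(z - 2)*(z - 3)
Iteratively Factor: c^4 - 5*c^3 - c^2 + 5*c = (c - 5)*(c^3 - c) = c*(c - 5)*(c^2 - 1) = c*(c - 5)*(c - 1)*(c + 1)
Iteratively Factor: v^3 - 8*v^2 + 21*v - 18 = (v - 3)*(v^2 - 5*v + 6) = (v - 3)*(v - 2)*(v - 3)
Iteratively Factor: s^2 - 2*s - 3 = (s - 3)*(s + 1)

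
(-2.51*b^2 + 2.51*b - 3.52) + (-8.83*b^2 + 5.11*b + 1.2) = -11.34*b^2 + 7.62*b - 2.32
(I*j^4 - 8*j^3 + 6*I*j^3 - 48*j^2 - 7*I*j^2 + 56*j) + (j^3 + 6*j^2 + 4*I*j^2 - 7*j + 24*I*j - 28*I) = I*j^4 - 7*j^3 + 6*I*j^3 - 42*j^2 - 3*I*j^2 + 49*j + 24*I*j - 28*I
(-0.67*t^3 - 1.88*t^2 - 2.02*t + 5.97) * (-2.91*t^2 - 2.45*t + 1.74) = 1.9497*t^5 + 7.1123*t^4 + 9.3184*t^3 - 15.6949*t^2 - 18.1413*t + 10.3878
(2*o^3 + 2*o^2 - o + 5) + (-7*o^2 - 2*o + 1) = 2*o^3 - 5*o^2 - 3*o + 6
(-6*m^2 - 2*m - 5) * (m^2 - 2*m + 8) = -6*m^4 + 10*m^3 - 49*m^2 - 6*m - 40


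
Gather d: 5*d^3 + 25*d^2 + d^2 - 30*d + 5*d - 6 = 5*d^3 + 26*d^2 - 25*d - 6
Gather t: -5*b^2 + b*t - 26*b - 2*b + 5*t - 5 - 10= -5*b^2 - 28*b + t*(b + 5) - 15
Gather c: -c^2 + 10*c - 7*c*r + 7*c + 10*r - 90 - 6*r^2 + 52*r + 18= -c^2 + c*(17 - 7*r) - 6*r^2 + 62*r - 72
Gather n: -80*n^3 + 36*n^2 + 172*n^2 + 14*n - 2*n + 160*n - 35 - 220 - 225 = -80*n^3 + 208*n^2 + 172*n - 480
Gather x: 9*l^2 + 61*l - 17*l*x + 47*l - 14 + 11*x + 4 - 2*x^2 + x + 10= 9*l^2 + 108*l - 2*x^2 + x*(12 - 17*l)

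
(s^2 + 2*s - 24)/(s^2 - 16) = (s + 6)/(s + 4)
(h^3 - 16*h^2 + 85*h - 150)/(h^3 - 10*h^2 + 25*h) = (h - 6)/h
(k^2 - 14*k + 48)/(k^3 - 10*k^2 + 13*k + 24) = (k - 6)/(k^2 - 2*k - 3)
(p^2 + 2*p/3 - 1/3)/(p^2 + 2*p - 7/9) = 3*(p + 1)/(3*p + 7)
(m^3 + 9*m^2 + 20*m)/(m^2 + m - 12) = m*(m + 5)/(m - 3)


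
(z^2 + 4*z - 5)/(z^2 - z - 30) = (z - 1)/(z - 6)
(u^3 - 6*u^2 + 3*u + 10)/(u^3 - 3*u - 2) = (u - 5)/(u + 1)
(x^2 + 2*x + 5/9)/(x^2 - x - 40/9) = (3*x + 1)/(3*x - 8)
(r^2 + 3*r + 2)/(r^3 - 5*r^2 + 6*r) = (r^2 + 3*r + 2)/(r*(r^2 - 5*r + 6))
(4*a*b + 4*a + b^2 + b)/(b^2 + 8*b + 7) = (4*a + b)/(b + 7)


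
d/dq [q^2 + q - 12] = 2*q + 1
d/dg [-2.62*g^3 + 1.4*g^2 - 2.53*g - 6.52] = -7.86*g^2 + 2.8*g - 2.53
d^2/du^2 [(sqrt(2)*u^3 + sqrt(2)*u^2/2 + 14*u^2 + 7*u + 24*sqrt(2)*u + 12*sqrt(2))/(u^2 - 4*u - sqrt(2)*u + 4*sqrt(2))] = 4*(36*u^3 + 29*sqrt(2)*u^3 - 78*sqrt(2)*u^2 - 54*u^2 - 324*u - 66*sqrt(2)*u + 268*sqrt(2) + 684)/(u^6 - 12*u^5 - 3*sqrt(2)*u^5 + 36*sqrt(2)*u^4 + 54*u^4 - 146*sqrt(2)*u^3 - 136*u^3 + 288*u^2 + 216*sqrt(2)*u^2 - 384*u - 96*sqrt(2)*u + 128*sqrt(2))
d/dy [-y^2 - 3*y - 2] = -2*y - 3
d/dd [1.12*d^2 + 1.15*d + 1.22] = 2.24*d + 1.15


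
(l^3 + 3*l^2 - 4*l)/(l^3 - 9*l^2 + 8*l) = (l + 4)/(l - 8)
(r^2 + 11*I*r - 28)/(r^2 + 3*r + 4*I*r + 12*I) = (r + 7*I)/(r + 3)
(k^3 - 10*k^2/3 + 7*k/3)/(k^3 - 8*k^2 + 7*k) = (k - 7/3)/(k - 7)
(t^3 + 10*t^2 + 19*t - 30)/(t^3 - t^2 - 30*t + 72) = (t^2 + 4*t - 5)/(t^2 - 7*t + 12)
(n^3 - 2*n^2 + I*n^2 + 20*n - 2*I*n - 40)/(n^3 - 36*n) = (n^3 + n^2*(-2 + I) + 2*n*(10 - I) - 40)/(n*(n^2 - 36))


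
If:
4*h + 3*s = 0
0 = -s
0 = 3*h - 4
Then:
No Solution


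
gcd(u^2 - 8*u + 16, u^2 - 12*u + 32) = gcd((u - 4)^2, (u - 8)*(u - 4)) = u - 4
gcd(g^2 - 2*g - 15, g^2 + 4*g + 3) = g + 3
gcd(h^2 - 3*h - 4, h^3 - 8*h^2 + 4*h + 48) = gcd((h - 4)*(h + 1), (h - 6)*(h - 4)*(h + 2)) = h - 4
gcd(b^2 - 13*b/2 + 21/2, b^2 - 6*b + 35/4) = b - 7/2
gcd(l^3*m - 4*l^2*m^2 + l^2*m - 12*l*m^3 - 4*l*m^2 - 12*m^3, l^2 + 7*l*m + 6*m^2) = 1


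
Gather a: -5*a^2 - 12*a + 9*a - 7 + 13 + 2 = -5*a^2 - 3*a + 8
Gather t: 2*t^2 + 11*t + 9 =2*t^2 + 11*t + 9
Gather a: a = a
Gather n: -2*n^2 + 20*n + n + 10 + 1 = -2*n^2 + 21*n + 11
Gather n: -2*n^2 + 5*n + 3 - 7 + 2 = -2*n^2 + 5*n - 2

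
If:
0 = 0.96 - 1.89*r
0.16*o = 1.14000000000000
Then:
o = 7.12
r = 0.51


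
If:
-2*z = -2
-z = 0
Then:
No Solution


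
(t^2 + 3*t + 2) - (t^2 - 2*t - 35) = 5*t + 37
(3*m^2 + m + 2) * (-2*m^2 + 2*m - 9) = -6*m^4 + 4*m^3 - 29*m^2 - 5*m - 18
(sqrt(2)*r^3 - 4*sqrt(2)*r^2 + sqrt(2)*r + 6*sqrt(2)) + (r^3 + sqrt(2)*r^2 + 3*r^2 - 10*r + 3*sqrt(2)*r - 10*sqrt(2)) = r^3 + sqrt(2)*r^3 - 3*sqrt(2)*r^2 + 3*r^2 - 10*r + 4*sqrt(2)*r - 4*sqrt(2)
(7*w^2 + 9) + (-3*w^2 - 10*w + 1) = 4*w^2 - 10*w + 10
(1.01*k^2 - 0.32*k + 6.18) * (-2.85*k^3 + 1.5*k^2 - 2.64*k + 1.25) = -2.8785*k^5 + 2.427*k^4 - 20.7594*k^3 + 11.3773*k^2 - 16.7152*k + 7.725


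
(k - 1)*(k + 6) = k^2 + 5*k - 6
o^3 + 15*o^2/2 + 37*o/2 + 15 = (o + 2)*(o + 5/2)*(o + 3)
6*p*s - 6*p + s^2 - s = (6*p + s)*(s - 1)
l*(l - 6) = l^2 - 6*l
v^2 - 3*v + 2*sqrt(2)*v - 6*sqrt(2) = (v - 3)*(v + 2*sqrt(2))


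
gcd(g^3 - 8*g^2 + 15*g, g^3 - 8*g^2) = g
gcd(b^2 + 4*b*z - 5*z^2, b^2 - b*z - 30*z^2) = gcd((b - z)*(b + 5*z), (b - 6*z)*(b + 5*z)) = b + 5*z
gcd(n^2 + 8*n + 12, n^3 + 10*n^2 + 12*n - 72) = n + 6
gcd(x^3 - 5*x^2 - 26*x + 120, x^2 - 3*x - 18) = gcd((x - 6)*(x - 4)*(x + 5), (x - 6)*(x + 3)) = x - 6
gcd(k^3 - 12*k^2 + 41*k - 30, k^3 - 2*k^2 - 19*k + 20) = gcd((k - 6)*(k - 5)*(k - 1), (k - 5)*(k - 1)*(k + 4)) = k^2 - 6*k + 5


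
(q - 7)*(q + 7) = q^2 - 49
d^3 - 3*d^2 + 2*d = d*(d - 2)*(d - 1)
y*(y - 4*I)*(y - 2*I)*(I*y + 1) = I*y^4 + 7*y^3 - 14*I*y^2 - 8*y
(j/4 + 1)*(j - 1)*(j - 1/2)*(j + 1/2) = j^4/4 + 3*j^3/4 - 17*j^2/16 - 3*j/16 + 1/4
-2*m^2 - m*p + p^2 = (-2*m + p)*(m + p)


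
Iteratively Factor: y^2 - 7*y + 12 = (y - 3)*(y - 4)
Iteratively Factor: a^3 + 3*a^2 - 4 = (a + 2)*(a^2 + a - 2) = (a - 1)*(a + 2)*(a + 2)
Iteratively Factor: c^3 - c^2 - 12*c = (c)*(c^2 - c - 12) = c*(c + 3)*(c - 4)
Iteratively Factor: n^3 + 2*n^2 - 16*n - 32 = (n - 4)*(n^2 + 6*n + 8) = (n - 4)*(n + 2)*(n + 4)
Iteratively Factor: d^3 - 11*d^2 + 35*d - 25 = (d - 1)*(d^2 - 10*d + 25) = (d - 5)*(d - 1)*(d - 5)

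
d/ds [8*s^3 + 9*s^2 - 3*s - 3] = 24*s^2 + 18*s - 3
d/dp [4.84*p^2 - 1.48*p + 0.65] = 9.68*p - 1.48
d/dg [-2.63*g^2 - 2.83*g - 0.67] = -5.26*g - 2.83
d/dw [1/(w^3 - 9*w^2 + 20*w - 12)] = (-3*w^2 + 18*w - 20)/(w^3 - 9*w^2 + 20*w - 12)^2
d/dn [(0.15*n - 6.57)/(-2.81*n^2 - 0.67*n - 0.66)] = (0.4215*n^2 - 36.9234*n - 4.5009)/(7.8961*n^4 + 3.7654*n^3 + 4.1581*n^2 + 0.8844*n + 0.4356)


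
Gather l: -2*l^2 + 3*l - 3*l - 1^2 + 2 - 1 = -2*l^2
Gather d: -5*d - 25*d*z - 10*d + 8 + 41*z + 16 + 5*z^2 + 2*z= d*(-25*z - 15) + 5*z^2 + 43*z + 24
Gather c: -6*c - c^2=-c^2 - 6*c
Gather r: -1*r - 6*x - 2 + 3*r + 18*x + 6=2*r + 12*x + 4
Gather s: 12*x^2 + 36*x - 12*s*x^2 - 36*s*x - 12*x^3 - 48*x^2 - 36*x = s*(-12*x^2 - 36*x) - 12*x^3 - 36*x^2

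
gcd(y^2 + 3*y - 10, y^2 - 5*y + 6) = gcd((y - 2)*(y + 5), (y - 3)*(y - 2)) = y - 2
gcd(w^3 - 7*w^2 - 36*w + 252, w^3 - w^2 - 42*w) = w^2 - w - 42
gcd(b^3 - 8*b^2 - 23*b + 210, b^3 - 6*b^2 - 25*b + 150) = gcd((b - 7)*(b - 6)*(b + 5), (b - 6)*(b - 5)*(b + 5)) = b^2 - b - 30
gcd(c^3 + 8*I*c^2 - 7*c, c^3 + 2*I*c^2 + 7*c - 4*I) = 1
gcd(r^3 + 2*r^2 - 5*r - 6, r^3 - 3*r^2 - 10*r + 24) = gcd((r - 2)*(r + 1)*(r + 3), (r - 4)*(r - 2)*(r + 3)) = r^2 + r - 6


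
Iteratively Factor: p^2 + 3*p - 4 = (p + 4)*(p - 1)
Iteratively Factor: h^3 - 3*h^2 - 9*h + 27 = (h - 3)*(h^2 - 9) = (h - 3)^2*(h + 3)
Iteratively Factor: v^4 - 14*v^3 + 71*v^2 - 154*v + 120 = (v - 2)*(v^3 - 12*v^2 + 47*v - 60) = (v - 3)*(v - 2)*(v^2 - 9*v + 20) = (v - 5)*(v - 3)*(v - 2)*(v - 4)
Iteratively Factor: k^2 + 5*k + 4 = (k + 4)*(k + 1)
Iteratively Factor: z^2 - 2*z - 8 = (z - 4)*(z + 2)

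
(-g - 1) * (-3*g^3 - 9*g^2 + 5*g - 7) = 3*g^4 + 12*g^3 + 4*g^2 + 2*g + 7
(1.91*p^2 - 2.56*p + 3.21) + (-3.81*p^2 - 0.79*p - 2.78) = -1.9*p^2 - 3.35*p + 0.43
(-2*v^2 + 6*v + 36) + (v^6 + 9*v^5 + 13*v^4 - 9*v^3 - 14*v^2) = v^6 + 9*v^5 + 13*v^4 - 9*v^3 - 16*v^2 + 6*v + 36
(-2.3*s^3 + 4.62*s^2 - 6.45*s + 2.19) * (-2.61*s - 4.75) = 6.003*s^4 - 1.1332*s^3 - 5.1105*s^2 + 24.9216*s - 10.4025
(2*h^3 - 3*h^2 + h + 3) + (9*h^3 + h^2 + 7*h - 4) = 11*h^3 - 2*h^2 + 8*h - 1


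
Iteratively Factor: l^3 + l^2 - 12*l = (l - 3)*(l^2 + 4*l) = l*(l - 3)*(l + 4)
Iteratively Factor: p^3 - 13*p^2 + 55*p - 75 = (p - 5)*(p^2 - 8*p + 15) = (p - 5)*(p - 3)*(p - 5)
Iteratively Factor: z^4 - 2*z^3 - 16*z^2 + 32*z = (z + 4)*(z^3 - 6*z^2 + 8*z) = z*(z + 4)*(z^2 - 6*z + 8) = z*(z - 2)*(z + 4)*(z - 4)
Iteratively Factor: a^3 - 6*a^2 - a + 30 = (a - 5)*(a^2 - a - 6) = (a - 5)*(a - 3)*(a + 2)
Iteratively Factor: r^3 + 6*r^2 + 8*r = (r + 4)*(r^2 + 2*r) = r*(r + 4)*(r + 2)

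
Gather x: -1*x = -x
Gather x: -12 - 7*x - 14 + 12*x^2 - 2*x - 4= 12*x^2 - 9*x - 30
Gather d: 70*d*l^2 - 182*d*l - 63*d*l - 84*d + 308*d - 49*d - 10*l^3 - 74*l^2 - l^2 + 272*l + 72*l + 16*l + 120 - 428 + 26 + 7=d*(70*l^2 - 245*l + 175) - 10*l^3 - 75*l^2 + 360*l - 275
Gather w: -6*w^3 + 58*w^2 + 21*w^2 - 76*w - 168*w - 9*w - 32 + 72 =-6*w^3 + 79*w^2 - 253*w + 40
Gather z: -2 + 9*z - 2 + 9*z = 18*z - 4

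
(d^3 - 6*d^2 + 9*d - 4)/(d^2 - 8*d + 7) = (d^2 - 5*d + 4)/(d - 7)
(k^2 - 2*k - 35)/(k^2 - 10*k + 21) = (k + 5)/(k - 3)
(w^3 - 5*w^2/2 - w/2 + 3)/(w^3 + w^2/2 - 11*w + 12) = (w + 1)/(w + 4)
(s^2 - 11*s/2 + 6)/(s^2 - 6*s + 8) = (s - 3/2)/(s - 2)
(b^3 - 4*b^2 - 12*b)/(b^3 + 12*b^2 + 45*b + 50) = b*(b - 6)/(b^2 + 10*b + 25)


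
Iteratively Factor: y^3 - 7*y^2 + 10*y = (y - 5)*(y^2 - 2*y) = y*(y - 5)*(y - 2)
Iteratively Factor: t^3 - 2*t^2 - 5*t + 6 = (t - 3)*(t^2 + t - 2) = (t - 3)*(t - 1)*(t + 2)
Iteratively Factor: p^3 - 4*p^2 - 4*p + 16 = (p - 4)*(p^2 - 4) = (p - 4)*(p + 2)*(p - 2)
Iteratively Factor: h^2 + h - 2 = (h - 1)*(h + 2)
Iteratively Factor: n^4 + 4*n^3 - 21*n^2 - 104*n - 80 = (n + 4)*(n^3 - 21*n - 20) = (n + 4)^2*(n^2 - 4*n - 5) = (n + 1)*(n + 4)^2*(n - 5)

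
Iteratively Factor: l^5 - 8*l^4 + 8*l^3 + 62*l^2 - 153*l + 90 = (l - 2)*(l^4 - 6*l^3 - 4*l^2 + 54*l - 45) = (l - 2)*(l + 3)*(l^3 - 9*l^2 + 23*l - 15) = (l - 2)*(l - 1)*(l + 3)*(l^2 - 8*l + 15) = (l - 3)*(l - 2)*(l - 1)*(l + 3)*(l - 5)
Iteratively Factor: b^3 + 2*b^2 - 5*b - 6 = (b + 1)*(b^2 + b - 6) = (b - 2)*(b + 1)*(b + 3)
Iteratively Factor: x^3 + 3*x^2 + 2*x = (x)*(x^2 + 3*x + 2) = x*(x + 2)*(x + 1)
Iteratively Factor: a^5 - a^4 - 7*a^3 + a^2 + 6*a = (a + 2)*(a^4 - 3*a^3 - a^2 + 3*a) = (a + 1)*(a + 2)*(a^3 - 4*a^2 + 3*a) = (a - 1)*(a + 1)*(a + 2)*(a^2 - 3*a) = (a - 3)*(a - 1)*(a + 1)*(a + 2)*(a)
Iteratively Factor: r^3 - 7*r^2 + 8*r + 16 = (r - 4)*(r^2 - 3*r - 4) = (r - 4)*(r + 1)*(r - 4)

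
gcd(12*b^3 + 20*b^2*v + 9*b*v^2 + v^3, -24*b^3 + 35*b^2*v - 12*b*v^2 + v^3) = 1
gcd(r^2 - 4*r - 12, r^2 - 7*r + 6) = r - 6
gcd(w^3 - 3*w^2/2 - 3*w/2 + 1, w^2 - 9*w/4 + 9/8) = 1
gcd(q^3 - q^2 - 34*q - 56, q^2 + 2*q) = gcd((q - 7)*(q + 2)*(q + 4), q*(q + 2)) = q + 2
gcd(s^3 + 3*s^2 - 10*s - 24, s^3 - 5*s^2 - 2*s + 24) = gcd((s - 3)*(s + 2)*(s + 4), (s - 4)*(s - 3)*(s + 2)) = s^2 - s - 6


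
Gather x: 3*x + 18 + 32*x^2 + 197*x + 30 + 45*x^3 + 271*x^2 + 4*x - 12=45*x^3 + 303*x^2 + 204*x + 36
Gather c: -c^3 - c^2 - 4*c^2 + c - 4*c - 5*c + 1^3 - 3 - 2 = -c^3 - 5*c^2 - 8*c - 4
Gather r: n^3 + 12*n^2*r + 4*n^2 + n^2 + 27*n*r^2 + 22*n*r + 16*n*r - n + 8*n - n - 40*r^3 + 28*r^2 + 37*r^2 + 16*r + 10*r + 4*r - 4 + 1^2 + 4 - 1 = n^3 + 5*n^2 + 6*n - 40*r^3 + r^2*(27*n + 65) + r*(12*n^2 + 38*n + 30)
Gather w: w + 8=w + 8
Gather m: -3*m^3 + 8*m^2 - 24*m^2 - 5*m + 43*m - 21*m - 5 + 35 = -3*m^3 - 16*m^2 + 17*m + 30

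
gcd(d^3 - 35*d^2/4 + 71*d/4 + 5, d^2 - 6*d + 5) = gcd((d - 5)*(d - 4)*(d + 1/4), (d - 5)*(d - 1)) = d - 5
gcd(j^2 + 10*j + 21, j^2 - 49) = j + 7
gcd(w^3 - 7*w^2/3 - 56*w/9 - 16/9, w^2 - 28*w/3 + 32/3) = 1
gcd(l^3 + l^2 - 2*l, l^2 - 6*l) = l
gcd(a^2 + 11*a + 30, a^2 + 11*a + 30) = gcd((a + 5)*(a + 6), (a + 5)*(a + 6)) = a^2 + 11*a + 30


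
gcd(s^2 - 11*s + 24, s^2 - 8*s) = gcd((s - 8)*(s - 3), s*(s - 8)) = s - 8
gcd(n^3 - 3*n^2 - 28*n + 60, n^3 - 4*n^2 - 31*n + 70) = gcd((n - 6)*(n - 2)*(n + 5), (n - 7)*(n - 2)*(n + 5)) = n^2 + 3*n - 10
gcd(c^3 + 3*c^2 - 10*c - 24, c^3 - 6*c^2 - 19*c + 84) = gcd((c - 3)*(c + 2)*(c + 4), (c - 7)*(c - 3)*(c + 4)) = c^2 + c - 12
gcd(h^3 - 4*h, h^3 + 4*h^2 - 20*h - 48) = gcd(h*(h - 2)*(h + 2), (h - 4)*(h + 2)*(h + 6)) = h + 2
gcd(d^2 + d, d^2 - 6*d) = d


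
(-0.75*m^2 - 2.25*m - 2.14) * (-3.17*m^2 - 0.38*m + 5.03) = 2.3775*m^4 + 7.4175*m^3 + 3.8663*m^2 - 10.5043*m - 10.7642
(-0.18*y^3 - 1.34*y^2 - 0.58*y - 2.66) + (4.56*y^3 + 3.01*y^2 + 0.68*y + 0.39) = 4.38*y^3 + 1.67*y^2 + 0.1*y - 2.27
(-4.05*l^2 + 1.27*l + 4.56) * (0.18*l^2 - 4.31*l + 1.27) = -0.729*l^4 + 17.6841*l^3 - 9.7964*l^2 - 18.0407*l + 5.7912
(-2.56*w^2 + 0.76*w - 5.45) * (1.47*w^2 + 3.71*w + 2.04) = -3.7632*w^4 - 8.3804*w^3 - 10.4143*w^2 - 18.6691*w - 11.118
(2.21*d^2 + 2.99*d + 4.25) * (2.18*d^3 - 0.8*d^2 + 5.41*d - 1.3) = 4.8178*d^5 + 4.7502*d^4 + 18.8291*d^3 + 9.9029*d^2 + 19.1055*d - 5.525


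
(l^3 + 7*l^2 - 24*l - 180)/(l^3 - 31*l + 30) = (l + 6)/(l - 1)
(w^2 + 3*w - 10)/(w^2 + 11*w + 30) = (w - 2)/(w + 6)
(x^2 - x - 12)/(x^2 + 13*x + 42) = (x^2 - x - 12)/(x^2 + 13*x + 42)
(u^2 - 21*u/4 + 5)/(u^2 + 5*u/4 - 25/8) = 2*(u - 4)/(2*u + 5)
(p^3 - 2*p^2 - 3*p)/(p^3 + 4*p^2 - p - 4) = p*(p - 3)/(p^2 + 3*p - 4)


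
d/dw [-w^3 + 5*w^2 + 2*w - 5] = -3*w^2 + 10*w + 2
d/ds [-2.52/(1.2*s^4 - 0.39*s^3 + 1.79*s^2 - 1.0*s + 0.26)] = (12.096*s^3 - 2.9484*s^2 + 9.0216*s - 2.52)/(1.2*s^4 - 0.39*s^3 + 1.79*s^2 - 1.0*s + 0.26)^2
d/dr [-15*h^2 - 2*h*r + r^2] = -2*h + 2*r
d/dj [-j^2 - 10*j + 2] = -2*j - 10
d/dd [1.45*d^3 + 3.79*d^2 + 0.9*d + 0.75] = 4.35*d^2 + 7.58*d + 0.9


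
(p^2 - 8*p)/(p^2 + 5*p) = (p - 8)/(p + 5)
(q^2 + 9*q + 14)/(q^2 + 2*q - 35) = (q + 2)/(q - 5)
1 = 1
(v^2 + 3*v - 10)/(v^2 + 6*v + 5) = (v - 2)/(v + 1)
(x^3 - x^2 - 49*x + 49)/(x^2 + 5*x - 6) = (x^2 - 49)/(x + 6)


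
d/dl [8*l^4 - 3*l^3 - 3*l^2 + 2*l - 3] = 32*l^3 - 9*l^2 - 6*l + 2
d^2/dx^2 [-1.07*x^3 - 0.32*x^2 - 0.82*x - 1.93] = -6.42*x - 0.64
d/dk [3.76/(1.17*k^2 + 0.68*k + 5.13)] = (-8.7984*k - 2.5568)/(1.17*k^2 + 0.68*k + 5.13)^2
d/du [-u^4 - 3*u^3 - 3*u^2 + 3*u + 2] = -4*u^3 - 9*u^2 - 6*u + 3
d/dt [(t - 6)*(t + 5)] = 2*t - 1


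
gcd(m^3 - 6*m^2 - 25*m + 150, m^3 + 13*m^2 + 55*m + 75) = m + 5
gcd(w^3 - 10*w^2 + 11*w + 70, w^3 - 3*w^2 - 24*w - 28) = w^2 - 5*w - 14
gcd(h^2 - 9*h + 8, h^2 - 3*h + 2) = h - 1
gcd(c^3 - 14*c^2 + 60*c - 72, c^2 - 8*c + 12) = c^2 - 8*c + 12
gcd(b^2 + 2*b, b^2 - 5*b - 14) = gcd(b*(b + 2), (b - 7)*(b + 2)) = b + 2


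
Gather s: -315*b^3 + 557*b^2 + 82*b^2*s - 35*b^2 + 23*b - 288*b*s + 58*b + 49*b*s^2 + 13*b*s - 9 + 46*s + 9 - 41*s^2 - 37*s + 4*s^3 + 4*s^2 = -315*b^3 + 522*b^2 + 81*b + 4*s^3 + s^2*(49*b - 37) + s*(82*b^2 - 275*b + 9)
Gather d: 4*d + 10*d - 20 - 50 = 14*d - 70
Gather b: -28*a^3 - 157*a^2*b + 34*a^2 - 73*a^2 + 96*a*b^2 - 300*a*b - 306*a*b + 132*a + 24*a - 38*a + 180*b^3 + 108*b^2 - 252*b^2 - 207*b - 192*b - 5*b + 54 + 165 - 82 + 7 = -28*a^3 - 39*a^2 + 118*a + 180*b^3 + b^2*(96*a - 144) + b*(-157*a^2 - 606*a - 404) + 144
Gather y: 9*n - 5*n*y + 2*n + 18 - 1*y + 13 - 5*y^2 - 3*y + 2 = 11*n - 5*y^2 + y*(-5*n - 4) + 33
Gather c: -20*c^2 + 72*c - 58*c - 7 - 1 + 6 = -20*c^2 + 14*c - 2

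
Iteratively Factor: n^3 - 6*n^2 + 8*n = (n)*(n^2 - 6*n + 8) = n*(n - 4)*(n - 2)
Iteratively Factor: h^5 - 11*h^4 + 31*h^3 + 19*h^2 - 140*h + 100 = (h - 1)*(h^4 - 10*h^3 + 21*h^2 + 40*h - 100) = (h - 5)*(h - 1)*(h^3 - 5*h^2 - 4*h + 20) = (h - 5)^2*(h - 1)*(h^2 - 4) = (h - 5)^2*(h - 1)*(h + 2)*(h - 2)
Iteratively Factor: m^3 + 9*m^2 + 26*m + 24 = (m + 2)*(m^2 + 7*m + 12) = (m + 2)*(m + 3)*(m + 4)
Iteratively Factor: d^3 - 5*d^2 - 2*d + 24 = (d - 3)*(d^2 - 2*d - 8) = (d - 3)*(d + 2)*(d - 4)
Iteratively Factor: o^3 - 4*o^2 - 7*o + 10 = (o - 1)*(o^2 - 3*o - 10) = (o - 5)*(o - 1)*(o + 2)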